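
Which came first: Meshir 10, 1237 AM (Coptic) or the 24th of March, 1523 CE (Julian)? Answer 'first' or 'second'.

first

Converting both to JDN: 2276638 vs 2277416; the smaller is the first.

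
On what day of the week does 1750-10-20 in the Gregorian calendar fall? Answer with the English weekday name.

Tuesday

2360527 ≡ 1 (mod 7); counting from Monday = 0 gives Tuesday.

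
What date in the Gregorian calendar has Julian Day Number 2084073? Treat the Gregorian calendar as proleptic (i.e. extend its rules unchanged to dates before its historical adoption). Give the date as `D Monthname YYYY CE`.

Counting from JDN 2299161 = 15 Oct 1582 gives an offset of -215088 days.

23 November 993 CE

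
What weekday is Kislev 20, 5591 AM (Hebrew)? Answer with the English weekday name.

Monday

In the Gregorian calendar this is 6 December 1830 (JDN 2389793).
JDN 2389793 mod 7 = 0, and JDN 0 was a Monday, so this is a Monday.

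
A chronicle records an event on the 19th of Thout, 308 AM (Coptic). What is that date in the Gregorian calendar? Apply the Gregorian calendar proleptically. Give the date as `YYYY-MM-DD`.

Julian Day Number of the source date = 1937180.
Converting JDN 1937180 to the Gregorian calendar gives 19 September 591 CE.

0591-09-19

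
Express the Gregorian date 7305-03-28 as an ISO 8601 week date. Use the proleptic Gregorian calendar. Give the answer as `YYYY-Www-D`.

The weekday is Saturday (ISO weekday 6).
That Saturday belongs to ISO week 13 of ISO year 7305.

7305-W13-6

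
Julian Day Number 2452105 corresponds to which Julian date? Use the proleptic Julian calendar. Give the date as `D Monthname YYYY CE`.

JDN 2452105 is 14 July 2001 in the Gregorian calendar.
In the Julian calendar that day is 1 July 2001 CE.

1 July 2001 CE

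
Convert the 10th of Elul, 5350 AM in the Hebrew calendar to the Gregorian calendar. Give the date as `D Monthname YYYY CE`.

Both dates share Julian Day Number 2302047; in the Gregorian calendar that is 9 September 1590 CE.

9 September 1590 CE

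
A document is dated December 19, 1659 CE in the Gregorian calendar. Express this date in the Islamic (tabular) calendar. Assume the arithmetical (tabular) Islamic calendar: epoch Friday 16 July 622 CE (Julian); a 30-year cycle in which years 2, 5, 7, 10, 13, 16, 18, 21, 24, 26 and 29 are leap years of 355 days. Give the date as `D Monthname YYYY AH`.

Julian Day Number of the source date = 2327350.
Converting JDN 2327350 to the tabular Islamic calendar gives 4 Rabi' al-Thani 1070 AH.

4 Rabi' al-Thani 1070 AH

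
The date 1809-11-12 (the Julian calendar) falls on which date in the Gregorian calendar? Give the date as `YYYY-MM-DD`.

At this point the Julian calendar is 12 days behind the Gregorian.
12 November 1809 Julian + 12 days → 24 November 1809 Gregorian.

1809-11-24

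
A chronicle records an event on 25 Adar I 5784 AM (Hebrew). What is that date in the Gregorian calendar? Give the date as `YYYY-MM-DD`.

Both dates share Julian Day Number 2460375; in the Gregorian calendar that is 5 March 2024 CE.

2024-03-05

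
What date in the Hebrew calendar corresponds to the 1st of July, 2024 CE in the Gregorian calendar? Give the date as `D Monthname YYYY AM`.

Both dates share Julian Day Number 2460493; in the Hebrew calendar that is 25 Sivan 5784 AM.

25 Sivan 5784 AM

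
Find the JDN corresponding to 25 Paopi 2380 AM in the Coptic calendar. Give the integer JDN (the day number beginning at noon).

In the Gregorian calendar the same day is 10 November 2663.
JDN 2299161 is 15 October 1582 CE (Gregorian); the target day is +394853 days from there, so JDN = 2694014.

2694014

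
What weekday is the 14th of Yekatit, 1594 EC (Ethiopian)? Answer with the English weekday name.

Monday

In the Gregorian calendar this is 18 February 1602 (JDN 2306227).
2306227 ≡ 0 (mod 7); counting from Monday = 0 gives Monday.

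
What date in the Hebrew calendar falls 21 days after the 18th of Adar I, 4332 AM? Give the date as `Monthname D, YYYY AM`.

Counting 21 days forward from JDN 1930029 reaches JDN 1930050, which is Adar II 9, 4332 AM.

Adar II 9, 4332 AM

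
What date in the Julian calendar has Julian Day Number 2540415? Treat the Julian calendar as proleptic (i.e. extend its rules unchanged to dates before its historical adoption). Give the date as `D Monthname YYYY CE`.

The Gregorian equivalent of JDN 2540415 is 27 April 2243.
In the Julian calendar that day is 12 April 2243 CE.

12 April 2243 CE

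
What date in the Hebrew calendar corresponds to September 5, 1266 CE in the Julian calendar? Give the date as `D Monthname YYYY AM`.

4 Tishrei 5027 AM

Julian Day Number of the source date = 2183712.
Converting JDN 2183712 to the Hebrew calendar gives 4 Tishrei 5027 AM.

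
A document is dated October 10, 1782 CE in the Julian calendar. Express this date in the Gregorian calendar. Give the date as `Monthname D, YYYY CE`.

The Julian–Gregorian offset here is 11 days (Julian trailing).
10 October 1782 Julian + 11 days → 21 October 1782 Gregorian.

October 21, 1782 CE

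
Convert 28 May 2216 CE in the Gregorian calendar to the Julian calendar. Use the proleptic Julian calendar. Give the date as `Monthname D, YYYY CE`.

May 13, 2216 CE

The Julian–Gregorian offset here is 15 days (Julian trailing).
28 May 2216 Gregorian − 15 days → 13 May 2216 Julian.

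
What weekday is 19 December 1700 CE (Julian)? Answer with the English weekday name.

Thursday

In the Gregorian calendar this is 30 December 1700 (JDN 2342336).
JDN 2342336 mod 7 = 3, and JDN 0 was a Monday, so this is a Thursday.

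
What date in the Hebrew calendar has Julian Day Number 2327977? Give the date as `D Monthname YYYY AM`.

12 Elul 5421 AM

JDN 2327977 is 6 September 1661 in the Gregorian calendar.
In the Hebrew calendar that day is 12 Elul 5421 AM.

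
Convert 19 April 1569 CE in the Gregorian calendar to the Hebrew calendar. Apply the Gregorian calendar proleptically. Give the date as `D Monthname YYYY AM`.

Both dates share Julian Day Number 2294234; in the Hebrew calendar that is 22 Nisan 5329 AM.

22 Nisan 5329 AM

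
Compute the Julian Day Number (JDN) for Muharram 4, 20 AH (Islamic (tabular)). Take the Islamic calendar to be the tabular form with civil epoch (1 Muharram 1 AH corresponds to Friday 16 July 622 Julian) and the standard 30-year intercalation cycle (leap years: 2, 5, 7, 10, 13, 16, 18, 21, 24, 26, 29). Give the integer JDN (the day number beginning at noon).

Equivalently 27 December 640 (proleptic Gregorian).
JDN 2400001 is 17 November 1858 CE (Gregorian), MJD 0; the target day is −444825 days from there, so JDN = 1955176.

1955176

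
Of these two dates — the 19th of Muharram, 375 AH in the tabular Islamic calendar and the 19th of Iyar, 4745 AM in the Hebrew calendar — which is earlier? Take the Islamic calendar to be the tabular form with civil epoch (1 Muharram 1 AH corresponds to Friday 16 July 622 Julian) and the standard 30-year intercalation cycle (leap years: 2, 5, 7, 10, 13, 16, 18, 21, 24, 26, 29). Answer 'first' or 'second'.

second

First date → JDN 2080991; second date → JDN 2080960.
JDN 2080960 < JDN 2080991, so the second date is earlier.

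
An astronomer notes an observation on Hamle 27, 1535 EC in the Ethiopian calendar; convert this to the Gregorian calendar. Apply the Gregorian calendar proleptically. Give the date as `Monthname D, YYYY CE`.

Both dates share Julian Day Number 2284840; in the Gregorian calendar that is 31 July 1543 CE.

July 31, 1543 CE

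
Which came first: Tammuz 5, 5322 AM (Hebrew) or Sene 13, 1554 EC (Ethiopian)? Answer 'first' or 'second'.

First date → JDN 2291737; second date → JDN 2291736.
JDN 2291736 < JDN 2291737, so the second date is earlier.

second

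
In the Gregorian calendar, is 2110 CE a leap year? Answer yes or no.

no

2110 is not divisible by 4, so it is a common year.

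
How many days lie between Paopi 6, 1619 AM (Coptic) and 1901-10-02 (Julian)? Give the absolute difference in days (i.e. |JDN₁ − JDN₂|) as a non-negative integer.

First date → JDN 2416039; second date → JDN 2415673.
The interval is |2416039 − 2415673| = 366 days.

366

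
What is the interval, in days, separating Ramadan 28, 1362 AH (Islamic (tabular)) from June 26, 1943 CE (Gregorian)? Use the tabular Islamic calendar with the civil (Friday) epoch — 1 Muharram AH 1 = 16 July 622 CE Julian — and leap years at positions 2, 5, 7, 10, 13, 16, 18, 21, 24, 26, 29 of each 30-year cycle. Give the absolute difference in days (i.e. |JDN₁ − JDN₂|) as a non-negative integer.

94

JDN of the first date = 2430996.
JDN of the second date = 2430902.
|2430902 − 2430996| = 94.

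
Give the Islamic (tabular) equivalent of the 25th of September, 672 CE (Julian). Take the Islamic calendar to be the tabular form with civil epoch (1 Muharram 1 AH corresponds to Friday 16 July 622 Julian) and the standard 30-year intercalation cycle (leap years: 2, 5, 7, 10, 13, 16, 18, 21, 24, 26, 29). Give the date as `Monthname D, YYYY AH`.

Ramadan 26, 52 AH

The source date corresponds to 28 September 672 in the proleptic Gregorian calendar (JDN 1966774).
That day falls on 26 Ramadan 52 AH in the tabular Islamic calendar.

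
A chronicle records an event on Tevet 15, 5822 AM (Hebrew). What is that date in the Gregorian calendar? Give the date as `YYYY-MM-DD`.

Both dates share Julian Day Number 2474187; in the Gregorian calendar that is 28 December 2061 CE.

2061-12-28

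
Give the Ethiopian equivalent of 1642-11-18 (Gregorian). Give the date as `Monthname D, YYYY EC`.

Hidar 12, 1635 EC

Both dates share Julian Day Number 2321110; in the Ethiopian calendar that is 12 Hidar 1635 EC.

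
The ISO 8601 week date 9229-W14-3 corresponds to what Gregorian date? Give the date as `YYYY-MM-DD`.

ISO week 1 of 9229 is the week containing the first Thursday of 9229.
Week 14, day 3 (Wednesday) lands on 9229-04-04.

9229-04-04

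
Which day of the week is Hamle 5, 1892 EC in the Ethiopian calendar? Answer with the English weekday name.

This is JDN 2415213 (12 July 1900 Gregorian).
2415213 ≡ 3 (mod 7); counting from Monday = 0 gives Thursday.

Thursday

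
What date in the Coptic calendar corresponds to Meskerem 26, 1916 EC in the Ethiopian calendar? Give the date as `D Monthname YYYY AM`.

The source date corresponds to 7 October 1923 in the Gregorian calendar (JDN 2423700).
That day falls on 26 Thout 1640 AM in the Coptic calendar.

26 Thout 1640 AM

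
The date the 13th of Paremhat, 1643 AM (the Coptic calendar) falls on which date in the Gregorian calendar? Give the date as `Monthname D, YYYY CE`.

Julian Day Number of the source date = 2424962.
Converting JDN 2424962 to the Gregorian calendar gives 22 March 1927 CE.

March 22, 1927 CE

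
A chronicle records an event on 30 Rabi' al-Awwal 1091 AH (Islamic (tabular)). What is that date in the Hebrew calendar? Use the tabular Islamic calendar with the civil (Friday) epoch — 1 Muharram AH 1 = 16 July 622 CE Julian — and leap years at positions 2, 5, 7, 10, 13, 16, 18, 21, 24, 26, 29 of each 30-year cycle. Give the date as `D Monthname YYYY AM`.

1 Iyar 5440 AM

Julian Day Number of the source date = 2334788.
Converting JDN 2334788 to the Hebrew calendar gives 1 Iyar 5440 AM.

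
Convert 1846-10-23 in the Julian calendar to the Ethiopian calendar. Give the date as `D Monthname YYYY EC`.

The source date corresponds to 4 November 1846 in the Gregorian calendar (JDN 2395605).
That day falls on 26 Tikimt 1839 EC in the Ethiopian calendar.

26 Tikimt 1839 EC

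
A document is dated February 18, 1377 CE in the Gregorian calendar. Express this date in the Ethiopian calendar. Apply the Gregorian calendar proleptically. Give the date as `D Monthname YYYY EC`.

16 Yekatit 1369 EC

Both dates share Julian Day Number 2224048; in the Ethiopian calendar that is 16 Yekatit 1369 EC.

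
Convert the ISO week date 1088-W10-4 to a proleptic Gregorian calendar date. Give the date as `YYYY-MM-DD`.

ISO week 1 of 1088 is the week containing the first Thursday of 1088.
Week 10, day 4 (Thursday) lands on 1088-03-08.

1088-03-08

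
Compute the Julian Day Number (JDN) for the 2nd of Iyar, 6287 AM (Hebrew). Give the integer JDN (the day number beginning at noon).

2644151

In the Gregorian calendar the same day is 4 May 2527.
JDN 2400001 is 17 November 1858 CE (Gregorian), MJD 0; the target day is +244150 days from there, so JDN = 2644151.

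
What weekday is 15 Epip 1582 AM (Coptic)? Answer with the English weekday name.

Equivalently 21 July 1866 Gregorian, JDN 2402804.
Since JDN mod 7 = 5 (0 = Monday), the day is Saturday.

Saturday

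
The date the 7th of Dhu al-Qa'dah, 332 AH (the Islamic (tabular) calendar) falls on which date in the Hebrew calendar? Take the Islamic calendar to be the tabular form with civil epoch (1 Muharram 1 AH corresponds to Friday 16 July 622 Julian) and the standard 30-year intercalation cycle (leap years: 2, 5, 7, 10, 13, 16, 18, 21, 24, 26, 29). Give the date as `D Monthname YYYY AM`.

Julian Day Number of the source date = 2066036.
Converting JDN 2066036 to the Hebrew calendar gives 7 Tammuz 4704 AM.

7 Tammuz 4704 AM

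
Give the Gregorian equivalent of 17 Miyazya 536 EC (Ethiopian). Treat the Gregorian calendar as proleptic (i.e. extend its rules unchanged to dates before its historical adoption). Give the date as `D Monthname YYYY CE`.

14 April 544 CE

Both dates share Julian Day Number 1919856; in the Gregorian calendar that is 14 April 544 CE.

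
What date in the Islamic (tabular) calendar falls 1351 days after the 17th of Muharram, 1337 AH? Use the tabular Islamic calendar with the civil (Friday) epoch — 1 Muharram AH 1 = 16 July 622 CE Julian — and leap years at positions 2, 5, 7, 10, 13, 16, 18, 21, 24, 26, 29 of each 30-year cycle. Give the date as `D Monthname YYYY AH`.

10 Dhu al-Qa'dah 1340 AH

Counting 1351 days forward from JDN 2421890 reaches JDN 2423241, which is 10 Dhu al-Qa'dah 1340 AH.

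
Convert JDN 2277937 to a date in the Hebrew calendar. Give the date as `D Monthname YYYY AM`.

JDN 2277937 is 5 September 1524 in the proleptic Gregorian calendar.
In the Hebrew calendar that day is 27 Elul 5284 AM.

27 Elul 5284 AM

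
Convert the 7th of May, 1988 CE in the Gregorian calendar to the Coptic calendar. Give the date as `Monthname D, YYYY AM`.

Both dates share Julian Day Number 2447289; in the Coptic calendar that is 29 Parmouti 1704 AM.

Parmouti 29, 1704 AM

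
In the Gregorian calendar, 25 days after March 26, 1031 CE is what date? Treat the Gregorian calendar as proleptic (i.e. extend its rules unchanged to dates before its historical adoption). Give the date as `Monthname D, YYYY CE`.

The starting date is JDN 2097709; 2097709 + 25 = 2097734.
JDN 2097734 corresponds to April 20, 1031 CE.

April 20, 1031 CE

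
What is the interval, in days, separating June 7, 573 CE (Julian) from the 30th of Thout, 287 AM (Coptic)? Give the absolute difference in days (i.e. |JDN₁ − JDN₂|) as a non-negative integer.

JDN of the first date = 1930504.
JDN of the second date = 1929520.
|1929520 − 1930504| = 984.

984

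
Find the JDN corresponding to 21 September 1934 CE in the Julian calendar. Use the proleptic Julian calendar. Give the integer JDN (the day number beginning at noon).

2427715

Equivalently 4 October 1934 (Gregorian).
JDN 2451545 is 1 January 2000 CE (Gregorian); the target day is −23830 days from there, so JDN = 2427715.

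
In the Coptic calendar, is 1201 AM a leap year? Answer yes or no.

no

1201 mod 4 = 1; in the Coptic calendar a year is leap when year mod 4 = 3, so it is a common year.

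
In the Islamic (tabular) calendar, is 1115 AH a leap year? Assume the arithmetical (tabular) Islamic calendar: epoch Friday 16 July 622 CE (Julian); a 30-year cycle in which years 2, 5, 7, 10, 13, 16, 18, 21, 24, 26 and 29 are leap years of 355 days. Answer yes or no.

Year 1115 AH is year 5 of its 30-year cycle; leap positions are 2, 5, 7, 10, 13, 16, 18, 21, 24, 26, 29, so it is a leap year (355 days).

yes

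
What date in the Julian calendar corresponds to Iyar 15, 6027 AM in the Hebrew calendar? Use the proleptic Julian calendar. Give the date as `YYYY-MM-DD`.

2267-04-26

Julian Day Number of the source date = 2549195.
Converting JDN 2549195 to the Julian calendar gives 26 April 2267 CE.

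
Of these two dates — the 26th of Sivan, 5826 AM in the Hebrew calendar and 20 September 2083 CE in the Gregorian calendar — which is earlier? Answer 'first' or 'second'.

first

First date → JDN 2475821; second date → JDN 2482123.
JDN 2475821 < JDN 2482123, so the first date is earlier.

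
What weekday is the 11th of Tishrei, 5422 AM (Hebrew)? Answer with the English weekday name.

Tuesday

This is JDN 2328005 (4 October 1661 Gregorian).
2328005 ≡ 1 (mod 7); counting from Monday = 0 gives Tuesday.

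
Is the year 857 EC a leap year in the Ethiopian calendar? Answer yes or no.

857 mod 4 = 1; in the Ethiopian calendar a year is leap when year mod 4 = 3, so it is a common year.

no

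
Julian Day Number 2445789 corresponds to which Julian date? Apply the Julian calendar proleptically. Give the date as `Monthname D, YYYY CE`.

JDN 2445789 is 29 March 1984 in the Gregorian calendar.
In the Julian calendar that day is March 16, 1984 CE.

March 16, 1984 CE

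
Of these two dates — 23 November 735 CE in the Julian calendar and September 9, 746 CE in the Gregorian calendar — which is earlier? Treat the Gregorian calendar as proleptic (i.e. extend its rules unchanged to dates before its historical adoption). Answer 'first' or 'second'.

The two dates have Julian Day Numbers 1989843 and 1993782 respectively.
Since 1989843 < 1993782, the first date comes first.

first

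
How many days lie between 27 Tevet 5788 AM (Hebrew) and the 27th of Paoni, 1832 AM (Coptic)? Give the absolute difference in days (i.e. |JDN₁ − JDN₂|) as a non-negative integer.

32302

First date → JDN 2461797; second date → JDN 2494099.
The interval is |2461797 − 2494099| = 32302 days.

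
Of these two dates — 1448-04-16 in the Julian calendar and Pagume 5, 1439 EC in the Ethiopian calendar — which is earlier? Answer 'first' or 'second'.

second

The two dates have Julian Day Numbers 2250046 and 2249814 respectively.
Since 2249814 < 2250046, the second date comes first.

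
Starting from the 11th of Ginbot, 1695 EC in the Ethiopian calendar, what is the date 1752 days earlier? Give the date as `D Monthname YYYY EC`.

The starting date is JDN 2343204; 2343204 − 1752 = 2341452.
JDN 2341452 corresponds to 25 Hamle 1690 EC.

25 Hamle 1690 EC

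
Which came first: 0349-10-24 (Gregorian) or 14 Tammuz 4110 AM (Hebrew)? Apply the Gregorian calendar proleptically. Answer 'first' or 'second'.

First date → JDN 1848826; second date → JDN 1849083.
JDN 1848826 < JDN 1849083, so the first date is earlier.

first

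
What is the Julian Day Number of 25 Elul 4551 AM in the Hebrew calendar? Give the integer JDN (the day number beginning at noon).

In the proleptic Gregorian calendar the same day is 2 September 791.
JDN 2299161 is 15 October 1582 CE (Gregorian); the target day is −288950 days from there, so JDN = 2010211.

2010211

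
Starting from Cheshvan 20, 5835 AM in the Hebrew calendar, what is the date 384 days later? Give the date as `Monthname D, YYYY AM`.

Kislev 22, 5836 AM

JDN of Cheshvan 20, 5835 AM = 2478887.
2478887 + 384 = 2479271.
JDN 2479271 in the Hebrew calendar is Kislev 22, 5836 AM.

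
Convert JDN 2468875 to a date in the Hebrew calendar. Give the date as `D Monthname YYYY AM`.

19 Sivan 5807 AM

JDN 2468875 is 13 June 2047 in the Gregorian calendar.
In the Hebrew calendar that day is 19 Sivan 5807 AM.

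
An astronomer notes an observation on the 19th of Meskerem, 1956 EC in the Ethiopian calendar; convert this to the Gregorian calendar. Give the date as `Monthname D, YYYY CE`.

September 30, 1963 CE

Both dates share Julian Day Number 2438303; in the Gregorian calendar that is 30 September 1963 CE.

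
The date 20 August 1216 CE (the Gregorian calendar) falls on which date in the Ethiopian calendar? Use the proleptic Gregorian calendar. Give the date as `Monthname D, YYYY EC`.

Nehase 20, 1208 EC

Julian Day Number of the source date = 2165427.
Converting JDN 2165427 to the Ethiopian calendar gives 20 Nehase 1208 EC.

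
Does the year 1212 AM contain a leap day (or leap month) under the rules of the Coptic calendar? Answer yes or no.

1212 mod 4 = 0; in the Coptic calendar a year is leap when year mod 4 = 3, so it is a common year.

no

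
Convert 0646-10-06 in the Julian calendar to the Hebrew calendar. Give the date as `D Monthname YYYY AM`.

21 Tishrei 4407 AM

Both dates share Julian Day Number 1957288; in the Hebrew calendar that is 21 Tishrei 4407 AM.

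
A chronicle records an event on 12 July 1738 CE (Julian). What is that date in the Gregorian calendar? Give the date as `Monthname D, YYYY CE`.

July 23, 1738 CE

The Julian–Gregorian offset here is 11 days (Julian trailing).
12 July 1738 Julian + 11 days → 23 July 1738 Gregorian.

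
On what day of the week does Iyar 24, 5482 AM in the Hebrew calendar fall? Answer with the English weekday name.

Monday

This is JDN 2350138 (11 May 1722 Gregorian).
Since JDN mod 7 = 0 (0 = Monday), the day is Monday.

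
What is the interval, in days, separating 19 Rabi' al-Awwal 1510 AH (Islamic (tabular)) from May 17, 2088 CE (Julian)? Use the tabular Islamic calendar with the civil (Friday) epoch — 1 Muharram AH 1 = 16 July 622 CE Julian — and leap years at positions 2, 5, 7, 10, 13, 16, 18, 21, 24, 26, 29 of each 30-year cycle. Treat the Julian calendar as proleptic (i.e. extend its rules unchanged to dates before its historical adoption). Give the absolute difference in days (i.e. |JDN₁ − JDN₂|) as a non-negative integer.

581

JDN of the first date = 2483256.
JDN of the second date = 2483837.
|2483837 − 2483256| = 581.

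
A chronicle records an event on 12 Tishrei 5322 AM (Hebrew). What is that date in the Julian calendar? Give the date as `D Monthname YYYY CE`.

22 September 1561 CE

The source date corresponds to 2 October 1561 in the proleptic Gregorian calendar (JDN 2291478).
That day falls on 22 September 1561 CE in the Julian calendar.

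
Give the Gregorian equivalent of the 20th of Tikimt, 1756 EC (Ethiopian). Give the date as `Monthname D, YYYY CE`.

Both dates share Julian Day Number 2365284; in the Gregorian calendar that is 29 October 1763 CE.

October 29, 1763 CE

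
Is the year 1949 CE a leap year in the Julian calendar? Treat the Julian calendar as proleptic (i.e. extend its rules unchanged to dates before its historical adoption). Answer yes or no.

1949 mod 4 = 1, so it is a common year in the Julian calendar.

no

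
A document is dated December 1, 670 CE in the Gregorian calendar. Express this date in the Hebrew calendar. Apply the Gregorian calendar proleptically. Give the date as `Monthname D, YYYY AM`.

Kislev 9, 4431 AM

Julian Day Number of the source date = 1966107.
Converting JDN 1966107 to the Hebrew calendar gives 9 Kislev 4431 AM.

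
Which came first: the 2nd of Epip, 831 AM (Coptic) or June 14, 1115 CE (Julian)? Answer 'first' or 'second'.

Converting both to JDN: 2128488 vs 2128476; the smaller is the second.

second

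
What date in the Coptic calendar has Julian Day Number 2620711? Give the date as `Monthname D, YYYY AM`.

Meshir 18, 2179 AM

The Gregorian equivalent of JDN 2620711 is 28 February 2463.
In the Coptic calendar that day is Meshir 18, 2179 AM.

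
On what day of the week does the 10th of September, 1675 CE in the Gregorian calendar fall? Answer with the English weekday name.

Tuesday

2333094 ≡ 1 (mod 7); counting from Monday = 0 gives Tuesday.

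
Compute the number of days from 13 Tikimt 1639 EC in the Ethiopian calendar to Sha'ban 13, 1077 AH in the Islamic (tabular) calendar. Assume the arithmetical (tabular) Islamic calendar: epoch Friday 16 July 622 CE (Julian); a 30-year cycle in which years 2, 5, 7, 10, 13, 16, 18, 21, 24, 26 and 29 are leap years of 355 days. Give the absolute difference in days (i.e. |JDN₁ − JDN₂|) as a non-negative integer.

7416

First date → JDN 2322542; second date → JDN 2329958.
The interval is |2322542 − 2329958| = 7416 days.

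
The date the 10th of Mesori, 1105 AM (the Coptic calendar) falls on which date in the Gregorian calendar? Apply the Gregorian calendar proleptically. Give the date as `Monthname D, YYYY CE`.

Julian Day Number of the source date = 2228605.
Converting JDN 2228605 to the Gregorian calendar gives 11 August 1389 CE.

August 11, 1389 CE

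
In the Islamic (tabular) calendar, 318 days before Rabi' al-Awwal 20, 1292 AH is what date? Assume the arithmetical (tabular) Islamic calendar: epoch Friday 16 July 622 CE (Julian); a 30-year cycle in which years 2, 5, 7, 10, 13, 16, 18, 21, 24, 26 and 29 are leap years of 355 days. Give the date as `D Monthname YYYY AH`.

26 Rabi' al-Thani 1291 AH

Counting 318 days back from JDN 2406005 reaches JDN 2405687, which is 26 Rabi' al-Thani 1291 AH.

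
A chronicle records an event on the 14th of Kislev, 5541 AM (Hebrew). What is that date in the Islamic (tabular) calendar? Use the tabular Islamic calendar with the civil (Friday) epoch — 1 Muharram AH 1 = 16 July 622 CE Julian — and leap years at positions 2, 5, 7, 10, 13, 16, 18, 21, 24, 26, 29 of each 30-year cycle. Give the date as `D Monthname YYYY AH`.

Julian Day Number of the source date = 2371538.
Converting JDN 2371538 to the tabular Islamic calendar gives 15 Dhu al-Hijjah 1194 AH.

15 Dhu al-Hijjah 1194 AH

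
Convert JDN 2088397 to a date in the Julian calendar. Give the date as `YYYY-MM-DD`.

JDN 2088397 is 26 September 1005 in the proleptic Gregorian calendar.
In the Julian calendar that day is 1005-09-20.

1005-09-20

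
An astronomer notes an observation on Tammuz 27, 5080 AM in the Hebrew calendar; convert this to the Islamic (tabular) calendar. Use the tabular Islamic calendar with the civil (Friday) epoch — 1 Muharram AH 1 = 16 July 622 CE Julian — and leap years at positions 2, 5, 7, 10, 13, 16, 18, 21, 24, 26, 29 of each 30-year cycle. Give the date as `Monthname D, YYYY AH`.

Julian Day Number of the source date = 2203373.
Converting JDN 2203373 to the tabular Islamic calendar gives 26 Jumada al-Awwal 720 AH.

Jumada al-Awwal 26, 720 AH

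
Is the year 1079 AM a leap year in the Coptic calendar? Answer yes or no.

yes

1079 mod 4 = 3; in the Coptic calendar a year is leap when year mod 4 = 3, so it is a leap year.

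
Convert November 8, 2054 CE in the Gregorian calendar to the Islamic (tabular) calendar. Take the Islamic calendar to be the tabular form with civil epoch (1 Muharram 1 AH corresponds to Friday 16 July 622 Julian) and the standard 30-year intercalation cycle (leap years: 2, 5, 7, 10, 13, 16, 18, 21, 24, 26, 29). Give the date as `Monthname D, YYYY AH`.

Rabi' al-Thani 7, 1477 AH

Julian Day Number of the source date = 2471580.
Converting JDN 2471580 to the tabular Islamic calendar gives 7 Rabi' al-Thani 1477 AH.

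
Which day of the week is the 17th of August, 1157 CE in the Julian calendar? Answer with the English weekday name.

Saturday

In the proleptic Gregorian calendar this is 24 August 1157 (JDN 2143881).
JDN 2143881 mod 7 = 5, and JDN 0 was a Monday, so this is a Saturday.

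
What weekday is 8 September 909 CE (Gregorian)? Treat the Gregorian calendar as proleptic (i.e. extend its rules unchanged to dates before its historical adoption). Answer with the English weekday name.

Sunday

2053316 ≡ 6 (mod 7); counting from Monday = 0 gives Sunday.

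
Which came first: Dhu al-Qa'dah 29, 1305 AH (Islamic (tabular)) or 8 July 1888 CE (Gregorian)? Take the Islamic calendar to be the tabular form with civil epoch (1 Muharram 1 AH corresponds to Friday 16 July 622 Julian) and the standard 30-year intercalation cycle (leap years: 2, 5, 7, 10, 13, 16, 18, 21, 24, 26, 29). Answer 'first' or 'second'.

second

First date → JDN 2410857; second date → JDN 2410827.
JDN 2410827 < JDN 2410857, so the second date is earlier.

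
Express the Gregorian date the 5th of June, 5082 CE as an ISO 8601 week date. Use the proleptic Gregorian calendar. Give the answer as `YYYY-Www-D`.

5082-W23-1

The weekday is Monday (ISO weekday 1).
That Monday belongs to ISO week 23 of ISO year 5082.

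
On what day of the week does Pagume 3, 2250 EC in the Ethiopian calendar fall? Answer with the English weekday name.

Friday

This is JDN 2546030 (10 September 2258 Gregorian).
Since JDN mod 7 = 4 (0 = Monday), the day is Friday.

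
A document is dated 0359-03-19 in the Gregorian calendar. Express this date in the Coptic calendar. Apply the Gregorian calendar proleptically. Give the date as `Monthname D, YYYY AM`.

Paremhat 22, 75 AM

Julian Day Number of the source date = 1852259.
Converting JDN 1852259 to the Coptic calendar gives 22 Paremhat 75 AM.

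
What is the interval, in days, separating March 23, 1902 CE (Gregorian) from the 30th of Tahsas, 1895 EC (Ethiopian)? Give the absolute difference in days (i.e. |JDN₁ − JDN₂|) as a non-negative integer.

291

First date → JDN 2415832; second date → JDN 2416123.
The interval is |2415832 − 2416123| = 291 days.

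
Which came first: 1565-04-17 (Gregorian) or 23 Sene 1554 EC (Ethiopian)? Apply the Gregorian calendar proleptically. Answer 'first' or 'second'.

Converting both to JDN: 2292771 vs 2291746; the smaller is the second.

second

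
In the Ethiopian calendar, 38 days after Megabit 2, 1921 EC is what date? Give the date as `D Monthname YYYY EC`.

10 Miyazya 1921 EC

The starting date is JDN 2425682; 2425682 + 38 = 2425720.
JDN 2425720 corresponds to 10 Miyazya 1921 EC.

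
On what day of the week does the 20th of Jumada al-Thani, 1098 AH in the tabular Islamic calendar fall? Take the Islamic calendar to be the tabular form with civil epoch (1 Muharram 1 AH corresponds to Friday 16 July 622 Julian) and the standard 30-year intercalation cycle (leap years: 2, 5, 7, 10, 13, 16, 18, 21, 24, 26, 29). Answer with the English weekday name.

Equivalently 3 May 1687 Gregorian, JDN 2337347.
Since JDN mod 7 = 5 (0 = Monday), the day is Saturday.

Saturday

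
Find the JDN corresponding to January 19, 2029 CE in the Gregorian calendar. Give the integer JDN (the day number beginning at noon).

JDN 2451545 is 1 January 2000 CE (Gregorian); the target day is +10611 days from there, so JDN = 2462156.

2462156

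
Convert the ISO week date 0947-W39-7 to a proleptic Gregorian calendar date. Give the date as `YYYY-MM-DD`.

0947-10-01

ISO week 1 of 947 is the week containing the first Thursday of 947.
Week 39, day 7 (Sunday) lands on 0947-10-01.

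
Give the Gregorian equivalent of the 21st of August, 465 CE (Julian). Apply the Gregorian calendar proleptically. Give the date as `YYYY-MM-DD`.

For dates in this range the Gregorian date is 1 day ahead of the Julian.
21 August 465 Julian + 1 day → 22 August 465 Gregorian.

0465-08-22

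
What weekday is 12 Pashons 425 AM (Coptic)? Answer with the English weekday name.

This is JDN 1980147 (11 May 709 Gregorian).
1980147 ≡ 1 (mod 7); counting from Monday = 0 gives Tuesday.

Tuesday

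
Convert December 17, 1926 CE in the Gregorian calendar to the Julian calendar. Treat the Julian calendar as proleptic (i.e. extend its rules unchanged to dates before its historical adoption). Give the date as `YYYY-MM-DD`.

For dates in this range the Gregorian date is 13 days ahead of the Julian.
17 December 1926 Gregorian − 13 days → 4 December 1926 Julian.

1926-12-04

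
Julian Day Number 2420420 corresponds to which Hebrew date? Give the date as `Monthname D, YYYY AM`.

Tishrei 24, 5675 AM

JDN 2420420 is 14 October 1914 in the Gregorian calendar.
In the Hebrew calendar that day is Tishrei 24, 5675 AM.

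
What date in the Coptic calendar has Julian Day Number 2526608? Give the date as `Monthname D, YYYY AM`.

Paoni 29, 1921 AM

JDN 2526608 is 8 July 2205 in the Gregorian calendar.
In the Coptic calendar that day is Paoni 29, 1921 AM.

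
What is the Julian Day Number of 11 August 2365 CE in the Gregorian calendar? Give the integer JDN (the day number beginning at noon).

2585081

JDN 2451545 is 1 January 2000 CE (Gregorian); the target day is +133536 days from there, so JDN = 2585081.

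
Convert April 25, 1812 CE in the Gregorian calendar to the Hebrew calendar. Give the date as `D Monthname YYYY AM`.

13 Iyar 5572 AM

Both dates share Julian Day Number 2382994; in the Hebrew calendar that is 13 Iyar 5572 AM.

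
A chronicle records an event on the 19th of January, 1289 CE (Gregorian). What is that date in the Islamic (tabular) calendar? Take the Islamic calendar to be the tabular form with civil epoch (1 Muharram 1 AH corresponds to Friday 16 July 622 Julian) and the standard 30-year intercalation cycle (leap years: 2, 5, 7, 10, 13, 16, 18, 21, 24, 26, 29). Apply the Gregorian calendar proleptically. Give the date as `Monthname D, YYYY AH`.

Julian Day Number of the source date = 2191877.
Converting JDN 2191877 to the tabular Islamic calendar gives 17 Dhu al-Hijjah 687 AH.

Dhu al-Hijjah 17, 687 AH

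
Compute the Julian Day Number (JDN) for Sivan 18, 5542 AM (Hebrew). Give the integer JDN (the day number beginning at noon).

In the Gregorian calendar the same day is 31 May 1782.
JDN 2299161 is 15 October 1582 CE (Gregorian); the target day is +72912 days from there, so JDN = 2372073.

2372073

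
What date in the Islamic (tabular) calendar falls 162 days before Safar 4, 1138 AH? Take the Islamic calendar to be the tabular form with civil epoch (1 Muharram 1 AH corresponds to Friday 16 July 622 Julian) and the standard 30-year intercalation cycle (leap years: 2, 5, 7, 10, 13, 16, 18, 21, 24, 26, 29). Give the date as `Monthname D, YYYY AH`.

Sha'ban 19, 1137 AH

The starting date is JDN 2351388; 2351388 − 162 = 2351226.
JDN 2351226 corresponds to Sha'ban 19, 1137 AH.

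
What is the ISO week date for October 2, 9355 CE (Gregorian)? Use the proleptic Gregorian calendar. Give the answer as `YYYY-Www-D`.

9355-W40-4

The weekday is Thursday (ISO weekday 4).
That Thursday belongs to ISO week 40 of ISO year 9355.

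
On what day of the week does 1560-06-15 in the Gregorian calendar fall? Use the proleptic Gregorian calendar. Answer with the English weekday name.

2291004 ≡ 2 (mod 7); counting from Monday = 0 gives Wednesday.

Wednesday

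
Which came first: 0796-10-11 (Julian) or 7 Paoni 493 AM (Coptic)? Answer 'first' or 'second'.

second

The two dates have Julian Day Numbers 2012081 and 2005009 respectively.
Since 2005009 < 2012081, the second date comes first.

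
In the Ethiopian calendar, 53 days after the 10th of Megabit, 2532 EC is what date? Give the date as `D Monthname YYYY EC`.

3 Ginbot 2532 EC

The starting date is JDN 2648858; 2648858 + 53 = 2648911.
JDN 2648911 corresponds to 3 Ginbot 2532 EC.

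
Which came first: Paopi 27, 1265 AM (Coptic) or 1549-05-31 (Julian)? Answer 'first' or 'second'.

first

First date → JDN 2286762; second date → JDN 2286981.
JDN 2286762 < JDN 2286981, so the first date is earlier.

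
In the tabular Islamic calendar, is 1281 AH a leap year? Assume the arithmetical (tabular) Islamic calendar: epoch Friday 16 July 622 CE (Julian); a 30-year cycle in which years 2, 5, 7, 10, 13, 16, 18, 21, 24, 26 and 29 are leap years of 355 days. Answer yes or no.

yes

Year 1281 AH is year 21 of its 30-year cycle; leap positions are 2, 5, 7, 10, 13, 16, 18, 21, 24, 26, 29, so it is a leap year (355 days).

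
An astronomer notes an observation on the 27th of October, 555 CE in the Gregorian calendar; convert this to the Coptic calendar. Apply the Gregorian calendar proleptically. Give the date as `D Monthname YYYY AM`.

27 Paopi 272 AM

Both dates share Julian Day Number 1924069; in the Coptic calendar that is 27 Paopi 272 AM.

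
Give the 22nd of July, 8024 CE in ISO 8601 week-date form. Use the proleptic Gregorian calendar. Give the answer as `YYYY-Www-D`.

8024-W30-1

The weekday is Monday (ISO weekday 1).
That Monday belongs to ISO week 30 of ISO year 8024.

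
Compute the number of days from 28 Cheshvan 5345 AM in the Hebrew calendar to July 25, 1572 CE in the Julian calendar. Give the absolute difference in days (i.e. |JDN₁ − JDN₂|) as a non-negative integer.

First date → JDN 2299910; second date → JDN 2295437.
The interval is |2299910 − 2295437| = 4473 days.

4473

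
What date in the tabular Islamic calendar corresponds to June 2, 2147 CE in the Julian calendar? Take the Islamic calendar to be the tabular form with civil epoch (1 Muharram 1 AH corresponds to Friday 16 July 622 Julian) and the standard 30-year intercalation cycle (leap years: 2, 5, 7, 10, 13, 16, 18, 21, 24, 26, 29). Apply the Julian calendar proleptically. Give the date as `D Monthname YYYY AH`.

Julian Day Number of the source date = 2505402.
Converting JDN 2505402 to the tabular Islamic calendar gives 17 Ramadan 1572 AH.

17 Ramadan 1572 AH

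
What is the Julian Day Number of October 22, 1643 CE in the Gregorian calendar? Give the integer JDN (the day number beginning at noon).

JDN 2451545 is 1 January 2000 CE (Gregorian); the target day is −130097 days from there, so JDN = 2321448.

2321448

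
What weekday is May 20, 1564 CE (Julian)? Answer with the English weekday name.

Saturday

This is JDN 2292449 (30 May 1564 Gregorian).
2292449 ≡ 5 (mod 7); counting from Monday = 0 gives Saturday.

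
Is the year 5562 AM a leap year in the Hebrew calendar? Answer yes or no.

yes

Hebrew year 5562 is year 14 of its 19-year Metonic cycle; leap years are at positions 3, 6, 8, 11, 14, 17, 19, so it is a leap year (13 months).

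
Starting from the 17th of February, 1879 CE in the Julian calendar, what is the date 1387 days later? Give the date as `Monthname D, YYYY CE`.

JDN of the 17th of February, 1879 CE = 2407410.
2407410 + 1387 = 2408797.
JDN 2408797 in the Julian calendar is December 5, 1882 CE.

December 5, 1882 CE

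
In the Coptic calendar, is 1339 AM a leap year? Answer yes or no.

1339 mod 4 = 3; in the Coptic calendar a year is leap when year mod 4 = 3, so it is a leap year.

yes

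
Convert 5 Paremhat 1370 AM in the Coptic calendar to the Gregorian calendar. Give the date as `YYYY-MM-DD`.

Julian Day Number of the source date = 2325241.
Converting JDN 2325241 to the Gregorian calendar gives 11 March 1654 CE.

1654-03-11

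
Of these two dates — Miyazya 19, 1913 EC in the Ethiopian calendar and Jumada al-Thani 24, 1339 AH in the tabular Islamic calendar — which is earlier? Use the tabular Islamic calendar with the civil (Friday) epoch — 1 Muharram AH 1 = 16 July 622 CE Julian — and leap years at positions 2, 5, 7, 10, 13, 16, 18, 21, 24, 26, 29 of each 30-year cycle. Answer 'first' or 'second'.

second

The two dates have Julian Day Numbers 2422807 and 2422754 respectively.
Since 2422754 < 2422807, the second date comes first.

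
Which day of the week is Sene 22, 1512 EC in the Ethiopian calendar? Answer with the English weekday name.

In the proleptic Gregorian calendar this is 26 June 1520 (JDN 2276405).
JDN 2276405 mod 7 = 5, and JDN 0 was a Monday, so this is a Saturday.

Saturday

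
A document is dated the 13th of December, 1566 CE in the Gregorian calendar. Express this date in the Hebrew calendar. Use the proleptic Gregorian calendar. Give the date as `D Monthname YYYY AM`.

Both dates share Julian Day Number 2293376; in the Hebrew calendar that is 21 Kislev 5327 AM.

21 Kislev 5327 AM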